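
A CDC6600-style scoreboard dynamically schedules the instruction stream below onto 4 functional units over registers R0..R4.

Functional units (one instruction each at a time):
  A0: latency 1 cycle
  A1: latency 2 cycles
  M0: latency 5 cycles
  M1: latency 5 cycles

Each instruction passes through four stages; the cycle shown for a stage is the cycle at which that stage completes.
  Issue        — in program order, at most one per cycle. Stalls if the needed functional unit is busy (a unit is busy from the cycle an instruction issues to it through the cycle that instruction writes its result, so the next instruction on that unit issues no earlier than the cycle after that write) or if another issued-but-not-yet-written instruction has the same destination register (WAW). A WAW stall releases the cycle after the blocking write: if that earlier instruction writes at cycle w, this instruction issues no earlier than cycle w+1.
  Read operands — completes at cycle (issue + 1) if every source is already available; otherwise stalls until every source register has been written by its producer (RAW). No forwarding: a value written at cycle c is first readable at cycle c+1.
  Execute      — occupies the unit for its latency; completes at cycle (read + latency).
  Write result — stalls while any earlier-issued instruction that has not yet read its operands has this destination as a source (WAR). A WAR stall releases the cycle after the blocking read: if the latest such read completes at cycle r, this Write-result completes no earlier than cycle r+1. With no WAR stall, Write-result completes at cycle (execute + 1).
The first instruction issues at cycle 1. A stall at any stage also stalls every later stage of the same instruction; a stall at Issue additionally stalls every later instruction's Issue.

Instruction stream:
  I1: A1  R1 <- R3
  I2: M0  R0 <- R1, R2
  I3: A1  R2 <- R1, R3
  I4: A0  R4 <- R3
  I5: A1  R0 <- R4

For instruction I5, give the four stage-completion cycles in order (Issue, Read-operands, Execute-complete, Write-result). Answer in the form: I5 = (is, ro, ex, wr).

I5 = (13, 14, 16, 17)

I1 -> (1, 2, 4, 5)
I2 -> (2, 6, 11, 12)  // RAW R1: wait I1 write@5
I3 -> (6, 7, 9, 10)  // struct: A1 busy until I1 writes@5
I4 -> (7, 8, 9, 10)
I5 -> (13, 14, 16, 17)  // WAW R0: wait I2 write@12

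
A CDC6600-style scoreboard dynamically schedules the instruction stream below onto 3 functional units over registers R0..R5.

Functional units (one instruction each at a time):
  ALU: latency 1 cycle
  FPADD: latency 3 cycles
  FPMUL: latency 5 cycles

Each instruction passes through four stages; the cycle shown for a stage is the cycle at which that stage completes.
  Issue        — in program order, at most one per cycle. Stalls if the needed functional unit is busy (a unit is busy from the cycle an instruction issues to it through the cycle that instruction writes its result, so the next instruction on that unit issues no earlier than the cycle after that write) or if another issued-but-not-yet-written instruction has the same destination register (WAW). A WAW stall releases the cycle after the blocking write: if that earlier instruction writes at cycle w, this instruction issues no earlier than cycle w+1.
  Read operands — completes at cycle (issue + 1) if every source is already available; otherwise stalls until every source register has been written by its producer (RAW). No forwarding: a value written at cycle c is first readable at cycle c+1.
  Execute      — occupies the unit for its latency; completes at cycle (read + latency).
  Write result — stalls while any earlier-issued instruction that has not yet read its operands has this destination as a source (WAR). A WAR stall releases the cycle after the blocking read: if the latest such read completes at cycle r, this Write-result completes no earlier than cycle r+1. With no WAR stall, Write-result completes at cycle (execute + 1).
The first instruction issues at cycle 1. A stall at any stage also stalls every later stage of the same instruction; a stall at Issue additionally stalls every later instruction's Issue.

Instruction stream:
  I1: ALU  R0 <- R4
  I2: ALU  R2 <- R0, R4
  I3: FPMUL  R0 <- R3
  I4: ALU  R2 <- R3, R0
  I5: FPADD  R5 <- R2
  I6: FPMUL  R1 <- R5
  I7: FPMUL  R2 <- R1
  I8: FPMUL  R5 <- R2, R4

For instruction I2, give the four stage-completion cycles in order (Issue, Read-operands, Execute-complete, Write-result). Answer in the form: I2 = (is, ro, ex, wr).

I2 = (5, 6, 7, 8)

[1] I1 dispatched to ALU
[2] I1 operands ready
[3] I1 complete
[4] R0←I1
[5] I2 dispatched to ALU
[6] I2 operands ready; I3 dispatched to FPMUL
[7] I2 complete; I3 operands ready
[8] R2←I2
[9] I4 dispatched to ALU
[10] I5 dispatched to FPADD
[12] I3 complete
[13] R0←I3
[14] I4 operands ready; I6 dispatched to FPMUL
[15] I4 complete
[16] R2←I4
[17] I5 operands ready
[20] I5 complete
[21] R5←I5
[22] I6 operands ready
[27] I6 complete
[28] R1←I6
[29] I7 dispatched to FPMUL
[30] I7 operands ready
[35] I7 complete
[36] R2←I7
[37] I8 dispatched to FPMUL
[38] I8 operands ready
[43] I8 complete
[44] R5←I8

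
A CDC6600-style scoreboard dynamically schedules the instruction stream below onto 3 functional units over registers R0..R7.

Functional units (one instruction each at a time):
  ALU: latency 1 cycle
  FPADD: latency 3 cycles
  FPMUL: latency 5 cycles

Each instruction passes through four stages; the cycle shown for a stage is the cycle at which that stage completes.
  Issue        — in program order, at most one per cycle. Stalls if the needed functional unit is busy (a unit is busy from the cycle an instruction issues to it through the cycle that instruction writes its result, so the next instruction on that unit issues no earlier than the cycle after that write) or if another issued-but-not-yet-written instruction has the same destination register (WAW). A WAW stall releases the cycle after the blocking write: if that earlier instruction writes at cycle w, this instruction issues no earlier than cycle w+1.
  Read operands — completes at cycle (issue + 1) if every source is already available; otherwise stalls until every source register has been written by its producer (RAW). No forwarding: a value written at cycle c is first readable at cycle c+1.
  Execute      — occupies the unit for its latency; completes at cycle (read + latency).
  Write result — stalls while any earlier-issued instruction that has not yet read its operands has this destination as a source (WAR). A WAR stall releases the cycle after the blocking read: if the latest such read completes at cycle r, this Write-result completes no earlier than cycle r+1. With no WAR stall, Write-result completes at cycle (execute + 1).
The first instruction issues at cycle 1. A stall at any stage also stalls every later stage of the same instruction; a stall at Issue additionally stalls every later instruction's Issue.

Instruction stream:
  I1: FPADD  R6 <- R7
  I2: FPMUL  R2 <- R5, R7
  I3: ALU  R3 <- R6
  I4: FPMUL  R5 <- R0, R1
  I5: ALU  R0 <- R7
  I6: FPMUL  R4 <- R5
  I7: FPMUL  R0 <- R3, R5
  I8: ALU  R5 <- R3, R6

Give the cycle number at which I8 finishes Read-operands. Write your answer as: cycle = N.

cycle = 28

I1  is:1  ro:2  ex:5  wr:6
I2  is:2  ro:3  ex:8  wr:9
I3  is:3  ro:7  ex:8  wr:9  — RAW R6: wait I1 write@6
I4  is:10  ro:11  ex:16  wr:17  — struct: FPMUL busy until I2 writes@9
I5  is:11  ro:12  ex:13  wr:14
I6  is:18  ro:19  ex:24  wr:25  — struct: FPMUL busy until I4 writes@17
I7  is:26  ro:27  ex:32  wr:33  — struct: FPMUL busy until I6 writes@25
I8  is:27  ro:28  ex:29  wr:30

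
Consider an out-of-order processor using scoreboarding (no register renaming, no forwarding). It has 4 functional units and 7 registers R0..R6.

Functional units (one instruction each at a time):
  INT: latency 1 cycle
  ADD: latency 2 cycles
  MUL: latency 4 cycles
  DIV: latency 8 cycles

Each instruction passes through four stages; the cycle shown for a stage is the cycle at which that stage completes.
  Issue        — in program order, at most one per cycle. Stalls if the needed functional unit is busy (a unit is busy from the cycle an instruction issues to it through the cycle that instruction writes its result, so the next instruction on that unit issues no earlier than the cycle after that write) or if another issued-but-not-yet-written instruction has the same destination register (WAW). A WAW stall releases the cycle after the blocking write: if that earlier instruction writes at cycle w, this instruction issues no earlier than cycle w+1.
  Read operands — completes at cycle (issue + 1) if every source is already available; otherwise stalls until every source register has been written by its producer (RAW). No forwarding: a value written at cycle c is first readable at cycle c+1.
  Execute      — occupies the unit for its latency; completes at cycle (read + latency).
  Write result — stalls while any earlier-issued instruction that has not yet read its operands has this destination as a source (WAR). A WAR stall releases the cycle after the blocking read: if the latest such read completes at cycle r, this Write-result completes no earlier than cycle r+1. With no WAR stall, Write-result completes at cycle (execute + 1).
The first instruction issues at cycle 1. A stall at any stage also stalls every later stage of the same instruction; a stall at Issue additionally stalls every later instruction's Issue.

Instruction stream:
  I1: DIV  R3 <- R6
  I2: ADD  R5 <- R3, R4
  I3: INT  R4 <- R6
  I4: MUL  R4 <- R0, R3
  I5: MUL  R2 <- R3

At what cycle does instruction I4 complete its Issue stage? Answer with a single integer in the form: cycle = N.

cycle 1: I1 dispatched to DIV
cycle 2: I1 operands ready; I2 dispatched to ADD
cycle 3: I3 dispatched to INT
cycle 4: I3 operands ready
cycle 5: I3 complete
cycle 10: I1 complete
cycle 11: R3←I1
cycle 12: I2 operands ready
cycle 13: R4←I3
cycle 14: I2 complete; I4 dispatched to MUL
cycle 15: R5←I2; I4 operands ready
cycle 19: I4 complete
cycle 20: R4←I4
cycle 21: I5 dispatched to MUL
cycle 22: I5 operands ready
cycle 26: I5 complete
cycle 27: R2←I5

cycle = 14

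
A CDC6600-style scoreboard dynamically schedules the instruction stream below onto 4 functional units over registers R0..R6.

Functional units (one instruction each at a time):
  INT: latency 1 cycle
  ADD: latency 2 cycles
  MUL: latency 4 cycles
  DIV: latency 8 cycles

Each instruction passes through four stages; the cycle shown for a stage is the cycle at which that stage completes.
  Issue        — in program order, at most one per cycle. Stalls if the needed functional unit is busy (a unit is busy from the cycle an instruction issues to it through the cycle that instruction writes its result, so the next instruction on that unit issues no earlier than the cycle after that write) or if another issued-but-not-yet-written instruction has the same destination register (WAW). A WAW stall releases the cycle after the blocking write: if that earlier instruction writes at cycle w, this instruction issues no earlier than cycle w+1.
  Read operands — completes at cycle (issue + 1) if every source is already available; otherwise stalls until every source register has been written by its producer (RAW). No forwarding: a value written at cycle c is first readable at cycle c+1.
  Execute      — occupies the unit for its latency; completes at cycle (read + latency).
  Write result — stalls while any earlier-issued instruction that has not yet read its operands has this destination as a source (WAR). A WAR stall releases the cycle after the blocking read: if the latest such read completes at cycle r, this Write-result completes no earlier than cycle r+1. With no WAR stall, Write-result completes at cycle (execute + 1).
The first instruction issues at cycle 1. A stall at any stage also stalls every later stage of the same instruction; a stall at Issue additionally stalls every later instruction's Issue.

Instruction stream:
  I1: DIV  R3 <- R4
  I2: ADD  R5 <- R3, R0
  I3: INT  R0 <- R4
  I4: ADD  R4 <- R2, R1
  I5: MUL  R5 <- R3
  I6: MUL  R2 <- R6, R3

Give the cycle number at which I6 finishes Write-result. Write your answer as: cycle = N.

c1: issue I1 (DIV)
c2: I1 read-ops, issue I2 (ADD)
c3: issue I3 (INT)
c4: I3 read-ops
c5: I3 finished on INT
c10: I1 finished on DIV
c11: I1→R3
c12: I2 read-ops
c13: I3→R0
c14: I2 finished on ADD
c15: I2→R5
c16: issue I4 (ADD)
c17: I4 read-ops, issue I5 (MUL)
c18: I5 read-ops
c19: I4 finished on ADD
c20: I4→R4
c22: I5 finished on MUL
c23: I5→R5
c24: issue I6 (MUL)
c25: I6 read-ops
c29: I6 finished on MUL
c30: I6→R2

cycle = 30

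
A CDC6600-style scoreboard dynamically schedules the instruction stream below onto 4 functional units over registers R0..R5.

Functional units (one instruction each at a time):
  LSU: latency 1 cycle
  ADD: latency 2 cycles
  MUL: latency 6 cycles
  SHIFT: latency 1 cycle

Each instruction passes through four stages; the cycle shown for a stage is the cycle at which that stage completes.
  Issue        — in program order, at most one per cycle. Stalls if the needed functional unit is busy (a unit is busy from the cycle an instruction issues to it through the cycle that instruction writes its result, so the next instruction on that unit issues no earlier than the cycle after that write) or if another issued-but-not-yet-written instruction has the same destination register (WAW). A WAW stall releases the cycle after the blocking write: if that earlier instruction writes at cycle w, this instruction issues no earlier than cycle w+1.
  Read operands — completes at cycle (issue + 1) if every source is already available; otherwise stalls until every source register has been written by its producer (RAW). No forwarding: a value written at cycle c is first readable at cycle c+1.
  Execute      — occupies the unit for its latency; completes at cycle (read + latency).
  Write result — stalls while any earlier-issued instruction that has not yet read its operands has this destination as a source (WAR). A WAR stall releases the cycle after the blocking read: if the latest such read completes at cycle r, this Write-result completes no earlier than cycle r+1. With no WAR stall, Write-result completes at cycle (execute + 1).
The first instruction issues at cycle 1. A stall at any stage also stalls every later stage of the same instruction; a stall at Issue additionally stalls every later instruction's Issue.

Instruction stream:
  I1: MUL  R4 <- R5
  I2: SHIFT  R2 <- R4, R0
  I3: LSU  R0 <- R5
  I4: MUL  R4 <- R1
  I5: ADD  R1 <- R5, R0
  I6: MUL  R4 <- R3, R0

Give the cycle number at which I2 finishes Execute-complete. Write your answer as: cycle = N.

I1  is:1  ro:2  ex:8  wr:9
I2  is:2  ro:10  ex:11  wr:12  — RAW R4: wait I1 write@9
I3  is:3  ro:4  ex:5  wr:11  — WAR R0: wait I2 read@10
I4  is:10  ro:11  ex:17  wr:18  — struct: MUL busy until I1 writes@9
I5  is:11  ro:12  ex:14  wr:15
I6  is:19  ro:20  ex:26  wr:27  — struct: MUL busy until I4 writes@18

cycle = 11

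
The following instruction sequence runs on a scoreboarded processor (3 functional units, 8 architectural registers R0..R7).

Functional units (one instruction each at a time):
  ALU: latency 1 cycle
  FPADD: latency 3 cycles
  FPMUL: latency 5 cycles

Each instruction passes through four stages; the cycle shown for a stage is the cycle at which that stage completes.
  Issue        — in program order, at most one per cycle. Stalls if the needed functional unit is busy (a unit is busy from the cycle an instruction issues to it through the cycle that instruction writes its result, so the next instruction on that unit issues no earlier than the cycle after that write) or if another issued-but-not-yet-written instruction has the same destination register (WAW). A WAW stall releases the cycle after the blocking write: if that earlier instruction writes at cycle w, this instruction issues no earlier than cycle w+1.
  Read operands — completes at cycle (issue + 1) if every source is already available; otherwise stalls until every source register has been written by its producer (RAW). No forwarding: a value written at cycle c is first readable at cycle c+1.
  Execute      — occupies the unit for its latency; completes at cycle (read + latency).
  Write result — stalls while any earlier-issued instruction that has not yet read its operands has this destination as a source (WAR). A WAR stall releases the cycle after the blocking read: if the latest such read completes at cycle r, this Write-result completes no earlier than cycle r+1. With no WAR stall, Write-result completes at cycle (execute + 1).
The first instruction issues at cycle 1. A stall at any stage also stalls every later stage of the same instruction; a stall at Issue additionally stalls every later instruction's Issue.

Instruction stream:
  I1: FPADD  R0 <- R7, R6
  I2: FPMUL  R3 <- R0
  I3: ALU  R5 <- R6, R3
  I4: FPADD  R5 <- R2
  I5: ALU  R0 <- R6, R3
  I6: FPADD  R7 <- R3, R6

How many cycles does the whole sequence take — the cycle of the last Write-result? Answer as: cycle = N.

cycle = 28

cycle 1: I1 dispatched to FPADD
cycle 2: I1 operands ready | I2 dispatched to FPMUL
cycle 3: I3 dispatched to ALU
cycle 5: I1 complete
cycle 6: R0←I1
cycle 7: I2 operands ready
cycle 12: I2 complete
cycle 13: R3←I2
cycle 14: I3 operands ready
cycle 15: I3 complete
cycle 16: R5←I3
cycle 17: I4 dispatched to FPADD
cycle 18: I4 operands ready | I5 dispatched to ALU
cycle 19: I5 operands ready
cycle 20: I5 complete
cycle 21: I4 complete | R0←I5
cycle 22: R5←I4
cycle 23: I6 dispatched to FPADD
cycle 24: I6 operands ready
cycle 27: I6 complete
cycle 28: R7←I6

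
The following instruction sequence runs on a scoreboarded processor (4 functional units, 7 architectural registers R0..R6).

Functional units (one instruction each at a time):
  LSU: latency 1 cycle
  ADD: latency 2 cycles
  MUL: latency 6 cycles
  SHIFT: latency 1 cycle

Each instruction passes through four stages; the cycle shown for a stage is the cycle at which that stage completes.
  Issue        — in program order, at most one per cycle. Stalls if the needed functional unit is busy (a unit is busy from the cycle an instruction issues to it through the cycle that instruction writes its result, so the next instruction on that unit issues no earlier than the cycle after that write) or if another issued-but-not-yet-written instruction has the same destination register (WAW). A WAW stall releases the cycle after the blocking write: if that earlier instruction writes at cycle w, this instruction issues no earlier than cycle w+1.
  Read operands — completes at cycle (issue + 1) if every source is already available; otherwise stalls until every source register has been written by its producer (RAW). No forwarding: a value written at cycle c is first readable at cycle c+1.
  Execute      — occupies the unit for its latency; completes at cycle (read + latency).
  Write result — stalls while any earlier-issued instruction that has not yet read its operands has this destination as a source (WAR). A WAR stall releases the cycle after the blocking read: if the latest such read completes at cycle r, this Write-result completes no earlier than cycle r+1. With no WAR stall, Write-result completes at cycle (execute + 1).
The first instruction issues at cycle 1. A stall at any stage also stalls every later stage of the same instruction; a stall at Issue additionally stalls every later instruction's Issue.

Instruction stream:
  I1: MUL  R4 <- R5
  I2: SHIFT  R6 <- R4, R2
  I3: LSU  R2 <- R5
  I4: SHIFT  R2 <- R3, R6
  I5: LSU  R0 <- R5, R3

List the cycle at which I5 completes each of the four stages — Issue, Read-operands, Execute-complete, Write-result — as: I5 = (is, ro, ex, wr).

I5 = (14, 15, 16, 17)

c1: I1 dispatched to MUL
c2: I1 operands ready · I2 dispatched to SHIFT
c3: I3 dispatched to LSU
c4: I3 operands ready
c5: I3 complete
c8: I1 complete
c9: R4←I1
c10: I2 operands ready
c11: I2 complete · R2←I3
c12: R6←I2
c13: I4 dispatched to SHIFT
c14: I4 operands ready · I5 dispatched to LSU
c15: I4 complete · I5 operands ready
c16: R2←I4 · I5 complete
c17: R0←I5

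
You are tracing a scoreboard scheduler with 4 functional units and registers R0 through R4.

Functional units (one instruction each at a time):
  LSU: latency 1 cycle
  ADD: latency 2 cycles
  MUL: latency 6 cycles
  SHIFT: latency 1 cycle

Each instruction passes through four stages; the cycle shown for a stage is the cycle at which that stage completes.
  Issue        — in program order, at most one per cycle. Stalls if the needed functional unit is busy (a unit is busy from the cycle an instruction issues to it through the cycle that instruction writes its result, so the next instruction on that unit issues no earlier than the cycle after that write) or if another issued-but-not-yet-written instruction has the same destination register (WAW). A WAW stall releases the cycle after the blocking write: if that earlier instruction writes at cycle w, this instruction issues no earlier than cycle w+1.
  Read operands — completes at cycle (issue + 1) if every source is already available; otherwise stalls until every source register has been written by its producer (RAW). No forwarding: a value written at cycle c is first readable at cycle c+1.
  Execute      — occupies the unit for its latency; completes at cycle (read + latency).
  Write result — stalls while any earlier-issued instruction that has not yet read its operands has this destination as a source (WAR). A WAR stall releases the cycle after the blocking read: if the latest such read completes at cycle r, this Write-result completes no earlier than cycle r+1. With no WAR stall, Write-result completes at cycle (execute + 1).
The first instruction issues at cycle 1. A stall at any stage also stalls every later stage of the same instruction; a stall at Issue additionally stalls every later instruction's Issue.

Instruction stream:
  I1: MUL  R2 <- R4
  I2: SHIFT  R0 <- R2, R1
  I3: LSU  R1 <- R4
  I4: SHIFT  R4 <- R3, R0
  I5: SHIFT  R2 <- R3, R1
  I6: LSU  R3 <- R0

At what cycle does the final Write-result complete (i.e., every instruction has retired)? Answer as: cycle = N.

cycle 1: I1→MUL
cycle 2: I1 RO | I2→SHIFT
cycle 3: I3→LSU
cycle 4: I3 RO
cycle 5: I3 EX
cycle 8: I1 EX
cycle 9: I1 WR R2
cycle 10: I2 RO
cycle 11: I2 EX | I3 WR R1
cycle 12: I2 WR R0
cycle 13: I4→SHIFT
cycle 14: I4 RO
cycle 15: I4 EX
cycle 16: I4 WR R4
cycle 17: I5→SHIFT
cycle 18: I5 RO | I6→LSU
cycle 19: I5 EX | I6 RO
cycle 20: I5 WR R2 | I6 EX
cycle 21: I6 WR R3

cycle = 21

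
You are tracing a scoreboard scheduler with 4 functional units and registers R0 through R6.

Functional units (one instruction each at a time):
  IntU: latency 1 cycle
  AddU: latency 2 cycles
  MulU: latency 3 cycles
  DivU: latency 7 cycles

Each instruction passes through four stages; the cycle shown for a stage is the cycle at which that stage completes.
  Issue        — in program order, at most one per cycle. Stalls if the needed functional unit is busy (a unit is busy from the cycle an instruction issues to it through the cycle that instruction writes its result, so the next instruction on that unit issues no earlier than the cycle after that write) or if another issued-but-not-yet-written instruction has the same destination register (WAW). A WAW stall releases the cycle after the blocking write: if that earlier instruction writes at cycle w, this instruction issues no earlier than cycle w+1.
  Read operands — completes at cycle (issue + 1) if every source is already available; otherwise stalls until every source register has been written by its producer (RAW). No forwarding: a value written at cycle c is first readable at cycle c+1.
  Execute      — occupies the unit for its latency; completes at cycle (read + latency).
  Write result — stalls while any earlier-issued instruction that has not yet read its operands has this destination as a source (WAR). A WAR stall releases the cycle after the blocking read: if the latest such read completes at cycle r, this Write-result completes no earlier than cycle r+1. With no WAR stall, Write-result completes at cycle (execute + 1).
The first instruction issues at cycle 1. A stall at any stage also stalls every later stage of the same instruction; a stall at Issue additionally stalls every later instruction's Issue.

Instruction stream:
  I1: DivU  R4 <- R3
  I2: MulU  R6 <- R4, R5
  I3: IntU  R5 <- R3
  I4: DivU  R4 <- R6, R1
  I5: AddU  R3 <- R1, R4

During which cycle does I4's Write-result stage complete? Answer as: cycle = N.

cycle = 24

[I1] 1/2/9/10
[I2] 2/11/14/15  (RAW R4: wait I1 write@10)
[I3] 3/4/5/12  (WAR R5: wait I2 read@11)
[I4] 11/16/23/24  (struct: DivU busy until I1 writes@10; RAW R6: wait I2 write@15)
[I5] 12/25/27/28  (RAW R4: wait I4 write@24)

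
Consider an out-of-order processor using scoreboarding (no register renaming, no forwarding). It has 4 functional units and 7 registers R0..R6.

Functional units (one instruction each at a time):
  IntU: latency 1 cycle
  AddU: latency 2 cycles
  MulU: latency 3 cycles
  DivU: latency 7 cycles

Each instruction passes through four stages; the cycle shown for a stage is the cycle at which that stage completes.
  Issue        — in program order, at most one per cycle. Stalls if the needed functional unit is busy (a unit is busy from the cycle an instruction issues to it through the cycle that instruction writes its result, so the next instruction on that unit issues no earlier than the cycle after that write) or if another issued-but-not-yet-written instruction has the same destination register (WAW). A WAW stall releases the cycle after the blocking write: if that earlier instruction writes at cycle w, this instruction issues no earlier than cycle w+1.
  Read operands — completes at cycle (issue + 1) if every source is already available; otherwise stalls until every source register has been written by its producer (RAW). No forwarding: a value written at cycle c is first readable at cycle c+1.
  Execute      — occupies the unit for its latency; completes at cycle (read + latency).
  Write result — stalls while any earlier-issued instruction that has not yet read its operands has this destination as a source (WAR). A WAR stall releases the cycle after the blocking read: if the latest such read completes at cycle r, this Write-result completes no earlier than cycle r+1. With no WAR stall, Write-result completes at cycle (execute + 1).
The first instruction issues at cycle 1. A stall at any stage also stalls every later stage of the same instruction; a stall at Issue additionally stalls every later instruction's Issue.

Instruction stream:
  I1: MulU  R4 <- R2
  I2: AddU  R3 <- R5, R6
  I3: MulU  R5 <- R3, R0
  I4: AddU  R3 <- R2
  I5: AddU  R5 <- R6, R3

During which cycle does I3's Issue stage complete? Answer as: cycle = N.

cycle 1: I1→MulU
cycle 2: I1 RO · I2→AddU
cycle 3: I2 RO
cycle 5: I1 EX · I2 EX
cycle 6: I1 WR R4 · I2 WR R3
cycle 7: I3→MulU
cycle 8: I3 RO · I4→AddU
cycle 9: I4 RO
cycle 11: I3 EX · I4 EX
cycle 12: I3 WR R5 · I4 WR R3
cycle 13: I5→AddU
cycle 14: I5 RO
cycle 16: I5 EX
cycle 17: I5 WR R5

cycle = 7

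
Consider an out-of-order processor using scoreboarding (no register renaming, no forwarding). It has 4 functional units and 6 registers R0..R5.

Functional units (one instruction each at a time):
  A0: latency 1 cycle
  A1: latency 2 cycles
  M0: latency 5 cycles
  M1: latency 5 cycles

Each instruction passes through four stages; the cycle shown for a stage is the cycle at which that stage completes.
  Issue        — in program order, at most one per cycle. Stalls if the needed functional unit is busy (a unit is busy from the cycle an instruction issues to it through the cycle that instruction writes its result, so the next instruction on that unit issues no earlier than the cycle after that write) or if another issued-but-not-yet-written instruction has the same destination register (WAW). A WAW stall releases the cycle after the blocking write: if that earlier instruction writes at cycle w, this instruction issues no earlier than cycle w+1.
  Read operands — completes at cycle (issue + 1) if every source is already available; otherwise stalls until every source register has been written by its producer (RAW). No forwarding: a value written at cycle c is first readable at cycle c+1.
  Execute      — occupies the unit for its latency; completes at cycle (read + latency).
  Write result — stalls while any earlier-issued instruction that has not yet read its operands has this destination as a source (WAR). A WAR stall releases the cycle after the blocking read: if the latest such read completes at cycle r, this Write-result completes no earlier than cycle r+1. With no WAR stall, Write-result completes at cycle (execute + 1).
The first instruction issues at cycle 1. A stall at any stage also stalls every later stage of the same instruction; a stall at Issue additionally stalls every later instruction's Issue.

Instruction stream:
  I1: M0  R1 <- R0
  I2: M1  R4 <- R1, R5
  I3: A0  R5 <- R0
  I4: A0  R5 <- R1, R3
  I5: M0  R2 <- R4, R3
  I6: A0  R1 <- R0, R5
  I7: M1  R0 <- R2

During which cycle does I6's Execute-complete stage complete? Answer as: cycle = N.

  I1 | 1 | 2 | 7 | 8
  I2 | 2 | 9 | 14 | 15   RAW R1: wait I1 write@8
  I3 | 3 | 4 | 5 | 10   WAR R5: wait I2 read@9
  I4 | 11 | 12 | 13 | 14   struct: A0 busy until I3 writes@10
  I5 | 12 | 16 | 21 | 22   RAW R4: wait I2 write@15
  I6 | 15 | 16 | 17 | 18   struct: A0 busy until I4 writes@14
  I7 | 16 | 23 | 28 | 29   RAW R2: wait I5 write@22

cycle = 17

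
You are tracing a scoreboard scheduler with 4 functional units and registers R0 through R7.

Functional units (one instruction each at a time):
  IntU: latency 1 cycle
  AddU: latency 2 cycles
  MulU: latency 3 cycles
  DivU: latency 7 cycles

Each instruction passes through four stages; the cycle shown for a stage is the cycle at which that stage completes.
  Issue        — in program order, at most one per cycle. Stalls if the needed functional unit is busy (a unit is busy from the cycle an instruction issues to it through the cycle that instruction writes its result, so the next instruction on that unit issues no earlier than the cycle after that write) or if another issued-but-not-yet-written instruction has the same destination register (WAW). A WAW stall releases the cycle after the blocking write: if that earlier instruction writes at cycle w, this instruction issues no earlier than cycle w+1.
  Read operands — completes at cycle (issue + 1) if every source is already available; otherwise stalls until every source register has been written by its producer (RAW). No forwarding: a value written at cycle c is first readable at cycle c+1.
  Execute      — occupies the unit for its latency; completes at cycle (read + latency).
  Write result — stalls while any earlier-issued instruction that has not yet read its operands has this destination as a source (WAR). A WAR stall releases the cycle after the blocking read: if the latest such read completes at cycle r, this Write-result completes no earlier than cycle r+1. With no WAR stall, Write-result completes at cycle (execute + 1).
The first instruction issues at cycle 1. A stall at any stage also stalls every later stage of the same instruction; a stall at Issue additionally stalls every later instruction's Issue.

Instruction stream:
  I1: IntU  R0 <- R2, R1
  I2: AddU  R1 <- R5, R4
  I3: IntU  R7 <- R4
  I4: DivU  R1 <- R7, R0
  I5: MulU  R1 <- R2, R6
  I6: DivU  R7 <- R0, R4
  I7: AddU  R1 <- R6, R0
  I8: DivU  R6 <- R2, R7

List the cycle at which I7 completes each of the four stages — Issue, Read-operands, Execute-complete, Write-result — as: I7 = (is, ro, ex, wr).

I7 = (24, 25, 27, 28)

cycle 1: I1→IntU
cycle 2: I1 RO; I2→AddU
cycle 3: I1 EX; I2 RO
cycle 4: I1 WR R0
cycle 5: I2 EX; I3→IntU
cycle 6: I2 WR R1; I3 RO
cycle 7: I3 EX; I4→DivU
cycle 8: I3 WR R7
cycle 9: I4 RO
cycle 16: I4 EX
cycle 17: I4 WR R1
cycle 18: I5→MulU
cycle 19: I5 RO; I6→DivU
cycle 20: I6 RO
cycle 22: I5 EX
cycle 23: I5 WR R1
cycle 24: I7→AddU
cycle 25: I7 RO
cycle 27: I6 EX; I7 EX
cycle 28: I6 WR R7; I7 WR R1
cycle 29: I8→DivU
cycle 30: I8 RO
cycle 37: I8 EX
cycle 38: I8 WR R6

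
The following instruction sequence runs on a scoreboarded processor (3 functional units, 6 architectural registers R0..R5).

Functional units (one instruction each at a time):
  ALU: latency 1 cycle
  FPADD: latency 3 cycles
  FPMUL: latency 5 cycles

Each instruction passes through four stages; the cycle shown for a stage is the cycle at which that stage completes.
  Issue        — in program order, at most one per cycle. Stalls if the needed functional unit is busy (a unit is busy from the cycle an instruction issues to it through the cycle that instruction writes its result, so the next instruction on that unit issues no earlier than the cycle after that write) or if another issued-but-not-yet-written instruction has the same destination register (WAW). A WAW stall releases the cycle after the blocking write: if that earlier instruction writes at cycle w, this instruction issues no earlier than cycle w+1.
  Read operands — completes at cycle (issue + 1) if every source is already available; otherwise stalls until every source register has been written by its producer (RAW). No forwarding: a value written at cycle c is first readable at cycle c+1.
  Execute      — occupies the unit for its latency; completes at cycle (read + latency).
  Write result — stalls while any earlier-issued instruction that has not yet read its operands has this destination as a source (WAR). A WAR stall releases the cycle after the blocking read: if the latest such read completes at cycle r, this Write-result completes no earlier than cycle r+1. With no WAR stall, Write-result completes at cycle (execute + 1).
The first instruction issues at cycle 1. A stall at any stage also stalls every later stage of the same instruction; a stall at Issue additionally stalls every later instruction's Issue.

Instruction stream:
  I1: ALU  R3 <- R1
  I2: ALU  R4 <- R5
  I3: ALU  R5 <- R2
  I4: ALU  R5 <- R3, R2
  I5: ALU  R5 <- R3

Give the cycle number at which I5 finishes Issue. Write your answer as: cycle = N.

cycle = 17

cycle 1: I1 dispatched to ALU
cycle 2: I1 operands ready
cycle 3: I1 complete
cycle 4: R3←I1
cycle 5: I2 dispatched to ALU
cycle 6: I2 operands ready
cycle 7: I2 complete
cycle 8: R4←I2
cycle 9: I3 dispatched to ALU
cycle 10: I3 operands ready
cycle 11: I3 complete
cycle 12: R5←I3
cycle 13: I4 dispatched to ALU
cycle 14: I4 operands ready
cycle 15: I4 complete
cycle 16: R5←I4
cycle 17: I5 dispatched to ALU
cycle 18: I5 operands ready
cycle 19: I5 complete
cycle 20: R5←I5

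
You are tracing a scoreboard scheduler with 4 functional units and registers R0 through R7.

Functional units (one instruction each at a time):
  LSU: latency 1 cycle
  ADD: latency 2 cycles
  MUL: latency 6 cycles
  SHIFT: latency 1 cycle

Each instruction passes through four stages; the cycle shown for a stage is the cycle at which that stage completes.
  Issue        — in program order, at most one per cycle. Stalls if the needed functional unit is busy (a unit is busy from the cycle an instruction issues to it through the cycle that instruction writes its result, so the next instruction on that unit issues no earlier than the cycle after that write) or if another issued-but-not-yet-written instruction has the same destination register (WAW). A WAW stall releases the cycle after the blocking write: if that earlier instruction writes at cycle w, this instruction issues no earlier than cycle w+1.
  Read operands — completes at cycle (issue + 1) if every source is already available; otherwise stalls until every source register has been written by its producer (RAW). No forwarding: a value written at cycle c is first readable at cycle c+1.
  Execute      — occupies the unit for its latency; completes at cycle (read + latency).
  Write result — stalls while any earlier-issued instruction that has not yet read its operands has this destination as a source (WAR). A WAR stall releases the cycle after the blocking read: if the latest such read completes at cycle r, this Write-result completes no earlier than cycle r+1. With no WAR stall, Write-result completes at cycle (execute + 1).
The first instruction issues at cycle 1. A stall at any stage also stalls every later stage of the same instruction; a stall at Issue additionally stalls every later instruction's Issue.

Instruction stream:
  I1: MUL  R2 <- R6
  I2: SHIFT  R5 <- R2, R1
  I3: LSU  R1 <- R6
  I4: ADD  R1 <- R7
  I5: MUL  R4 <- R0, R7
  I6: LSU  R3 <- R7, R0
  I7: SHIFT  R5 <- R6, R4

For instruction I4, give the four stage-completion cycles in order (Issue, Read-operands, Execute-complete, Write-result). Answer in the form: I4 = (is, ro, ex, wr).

I4 = (12, 13, 15, 16)

[I1] 1/2/8/9
[I2] 2/10/11/12  (RAW R2: wait I1 write@9)
[I3] 3/4/5/11  (WAR R1: wait I2 read@10)
[I4] 12/13/15/16  (WAW R1: wait I3 write@11)
[I5] 13/14/20/21
[I6] 14/15/16/17
[I7] 15/22/23/24  (RAW R4: wait I5 write@21)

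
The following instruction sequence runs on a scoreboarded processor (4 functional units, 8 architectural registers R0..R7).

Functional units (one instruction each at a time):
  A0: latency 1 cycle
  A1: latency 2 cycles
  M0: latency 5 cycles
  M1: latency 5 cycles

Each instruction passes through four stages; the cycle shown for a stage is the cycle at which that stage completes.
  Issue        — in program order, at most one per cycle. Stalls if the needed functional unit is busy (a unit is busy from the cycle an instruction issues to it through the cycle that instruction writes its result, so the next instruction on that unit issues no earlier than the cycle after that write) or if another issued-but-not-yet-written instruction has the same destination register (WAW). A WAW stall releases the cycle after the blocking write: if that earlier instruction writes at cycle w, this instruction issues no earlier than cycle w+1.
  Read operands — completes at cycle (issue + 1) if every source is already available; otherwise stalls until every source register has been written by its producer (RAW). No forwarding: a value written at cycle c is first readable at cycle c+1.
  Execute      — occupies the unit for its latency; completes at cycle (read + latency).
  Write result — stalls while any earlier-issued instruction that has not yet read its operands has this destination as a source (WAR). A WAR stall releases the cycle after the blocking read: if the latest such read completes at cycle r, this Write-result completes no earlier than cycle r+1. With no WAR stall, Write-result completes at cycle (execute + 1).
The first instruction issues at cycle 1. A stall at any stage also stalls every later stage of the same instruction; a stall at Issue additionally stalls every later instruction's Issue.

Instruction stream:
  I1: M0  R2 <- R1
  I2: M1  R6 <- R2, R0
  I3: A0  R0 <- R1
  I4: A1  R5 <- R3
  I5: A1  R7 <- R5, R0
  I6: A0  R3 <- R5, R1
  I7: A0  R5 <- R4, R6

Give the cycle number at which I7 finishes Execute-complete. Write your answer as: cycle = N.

I1: IS=1 RO=2 EX=7 WR=8
I2: IS=2 RO=9 EX=14 WR=15  [RAW R2: wait I1 write@8]
I3: IS=3 RO=4 EX=5 WR=10  [WAR R0: wait I2 read@9]
I4: IS=4 RO=5 EX=7 WR=8
I5: IS=9 RO=11 EX=13 WR=14  [struct: A1 busy until I4 writes@8; RAW R0: wait I3 write@10]
I6: IS=11 RO=12 EX=13 WR=14  [struct: A0 busy until I3 writes@10]
I7: IS=15 RO=16 EX=17 WR=18  [struct: A0 busy until I6 writes@14]

cycle = 17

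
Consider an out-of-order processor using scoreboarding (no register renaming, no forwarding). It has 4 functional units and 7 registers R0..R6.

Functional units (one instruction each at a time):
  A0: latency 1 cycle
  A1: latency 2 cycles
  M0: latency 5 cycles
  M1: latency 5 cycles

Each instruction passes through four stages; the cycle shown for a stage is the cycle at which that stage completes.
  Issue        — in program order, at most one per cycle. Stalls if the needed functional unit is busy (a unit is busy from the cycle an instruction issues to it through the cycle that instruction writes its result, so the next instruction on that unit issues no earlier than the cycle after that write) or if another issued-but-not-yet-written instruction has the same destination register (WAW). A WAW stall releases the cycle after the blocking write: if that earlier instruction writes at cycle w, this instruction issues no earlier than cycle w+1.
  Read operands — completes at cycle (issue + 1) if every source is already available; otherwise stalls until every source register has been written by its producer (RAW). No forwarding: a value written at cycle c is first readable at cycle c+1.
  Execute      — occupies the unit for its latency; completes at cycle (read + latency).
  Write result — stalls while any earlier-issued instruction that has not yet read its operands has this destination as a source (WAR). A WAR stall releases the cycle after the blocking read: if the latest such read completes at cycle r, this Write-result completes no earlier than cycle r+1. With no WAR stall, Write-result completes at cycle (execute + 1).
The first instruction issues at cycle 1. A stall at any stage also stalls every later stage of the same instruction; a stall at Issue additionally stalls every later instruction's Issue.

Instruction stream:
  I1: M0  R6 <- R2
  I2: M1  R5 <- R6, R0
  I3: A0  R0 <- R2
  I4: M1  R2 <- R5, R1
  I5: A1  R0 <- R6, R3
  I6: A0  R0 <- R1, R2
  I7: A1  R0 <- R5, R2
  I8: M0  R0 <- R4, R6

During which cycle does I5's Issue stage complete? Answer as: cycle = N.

cycle = 17

t=1  I1 issues→M0
t=2  I1 reads · I2 issues→M1
t=3  I3 issues→A0
t=4  I3 reads
t=5  I3 exec-done
t=7  I1 exec-done
t=8  I1 writes R6
t=9  I2 reads
t=10  I3 writes R0
t=14  I2 exec-done
t=15  I2 writes R5
t=16  I4 issues→M1
t=17  I4 reads · I5 issues→A1
t=18  I5 reads
t=20  I5 exec-done
t=21  I5 writes R0
t=22  I4 exec-done · I6 issues→A0
t=23  I4 writes R2
t=24  I6 reads
t=25  I6 exec-done
t=26  I6 writes R0
t=27  I7 issues→A1
t=28  I7 reads
t=30  I7 exec-done
t=31  I7 writes R0
t=32  I8 issues→M0
t=33  I8 reads
t=38  I8 exec-done
t=39  I8 writes R0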